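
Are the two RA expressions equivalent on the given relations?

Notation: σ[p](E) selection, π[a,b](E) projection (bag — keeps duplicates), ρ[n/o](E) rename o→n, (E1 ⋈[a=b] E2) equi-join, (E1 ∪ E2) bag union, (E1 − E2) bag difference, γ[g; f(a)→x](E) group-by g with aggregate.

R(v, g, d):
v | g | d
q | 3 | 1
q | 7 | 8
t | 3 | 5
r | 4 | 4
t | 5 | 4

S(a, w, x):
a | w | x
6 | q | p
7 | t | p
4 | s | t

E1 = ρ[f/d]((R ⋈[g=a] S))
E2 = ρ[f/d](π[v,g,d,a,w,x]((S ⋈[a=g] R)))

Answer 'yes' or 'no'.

E1 row counts bottom-up:
  R → 5
  S → 3
  (R ⋈[g=a] S) → 2
  ρ[f/d]((R ⋈[g=a] S)) → 2
E2 row counts bottom-up:
  S → 3
  R → 5
  (S ⋈[a=g] R) → 2
  π[v,g,d,a,w,x]((S ⋈[a=g] R)) → 2
  ρ[f/d](π[v,g,d,a,w,x]((S ⋈[a=g] R))) → 2

E1 and E2 produce the same multiset:
v | g | f | a | w | x
q | 7 | 8 | 7 | t | p
r | 4 | 4 | 4 | s | t

yes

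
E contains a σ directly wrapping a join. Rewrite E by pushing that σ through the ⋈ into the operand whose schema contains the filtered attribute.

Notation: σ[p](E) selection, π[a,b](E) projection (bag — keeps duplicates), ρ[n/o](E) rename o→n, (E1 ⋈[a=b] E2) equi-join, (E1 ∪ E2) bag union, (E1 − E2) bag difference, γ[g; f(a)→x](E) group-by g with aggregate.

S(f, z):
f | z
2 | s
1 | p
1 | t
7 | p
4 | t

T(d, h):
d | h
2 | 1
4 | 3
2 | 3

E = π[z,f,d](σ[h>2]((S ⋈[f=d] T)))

σ filters on h, owned by the right side.
E' = π[z,f,d]((S ⋈[f=d] σ[h>2](T)))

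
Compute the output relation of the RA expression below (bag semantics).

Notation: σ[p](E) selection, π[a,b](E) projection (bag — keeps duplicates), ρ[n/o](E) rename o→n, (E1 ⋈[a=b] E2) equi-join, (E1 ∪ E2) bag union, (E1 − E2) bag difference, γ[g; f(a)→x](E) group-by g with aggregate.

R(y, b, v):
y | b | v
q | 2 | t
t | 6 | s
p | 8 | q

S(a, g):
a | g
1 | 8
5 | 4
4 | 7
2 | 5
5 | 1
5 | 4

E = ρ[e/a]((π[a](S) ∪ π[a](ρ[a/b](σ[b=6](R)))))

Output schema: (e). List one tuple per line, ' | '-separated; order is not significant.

Subexpression sizes:
  S → 6
  π[a](S) → 6
  R → 3
  σ[b=6](R) → 1
  ρ[a/b](σ[b=6](R)) → 1
  π[a](ρ[a/b](σ[b=6](R))) → 1
  (π[a](S) ∪ π[a](ρ[a/b](σ[b=6](R)))) → 7
  ρ[e/a]((π[a](S) ∪ π[a](ρ[a/b](σ[b=6](R))))) → 7

== RESULT ==
e
1
2
4
5
5
5
6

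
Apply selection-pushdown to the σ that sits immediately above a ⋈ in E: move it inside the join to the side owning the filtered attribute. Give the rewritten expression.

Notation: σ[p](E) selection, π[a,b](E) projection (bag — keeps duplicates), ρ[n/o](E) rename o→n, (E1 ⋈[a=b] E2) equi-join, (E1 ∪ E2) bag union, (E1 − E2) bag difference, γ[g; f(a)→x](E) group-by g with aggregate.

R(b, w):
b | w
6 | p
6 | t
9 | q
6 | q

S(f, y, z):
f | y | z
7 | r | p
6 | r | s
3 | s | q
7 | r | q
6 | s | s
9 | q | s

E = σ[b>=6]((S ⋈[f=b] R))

σ filters on b, owned by the right side.
E' = (S ⋈[f=b] σ[b>=6](R))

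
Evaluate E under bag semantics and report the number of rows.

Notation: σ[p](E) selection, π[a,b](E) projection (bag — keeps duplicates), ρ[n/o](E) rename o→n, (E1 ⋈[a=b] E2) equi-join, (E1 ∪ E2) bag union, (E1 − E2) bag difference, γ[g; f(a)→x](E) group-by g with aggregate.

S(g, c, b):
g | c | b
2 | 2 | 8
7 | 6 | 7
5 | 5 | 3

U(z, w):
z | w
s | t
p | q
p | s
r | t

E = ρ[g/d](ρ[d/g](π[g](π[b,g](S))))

Row counts bottom-up:
  S → 3
  π[b,g](S) → 3
  π[g](π[b,g](S)) → 3
  ρ[d/g](π[g](π[b,g](S))) → 3
  ρ[g/d](ρ[d/g](π[g](π[b,g](S)))) → 3

|E| = 3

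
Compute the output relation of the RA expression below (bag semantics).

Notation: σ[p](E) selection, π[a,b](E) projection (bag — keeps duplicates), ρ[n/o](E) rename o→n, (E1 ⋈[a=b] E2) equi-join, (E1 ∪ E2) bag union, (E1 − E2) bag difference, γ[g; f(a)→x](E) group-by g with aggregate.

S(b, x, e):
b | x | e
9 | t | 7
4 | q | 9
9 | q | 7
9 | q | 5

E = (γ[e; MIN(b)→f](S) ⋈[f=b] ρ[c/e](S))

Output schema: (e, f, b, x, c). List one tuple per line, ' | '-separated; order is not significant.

Per-node cardinality:
  S → 4
  γ[e; MIN(b)→f](S) → 3
  S → 4
  ρ[c/e](S) → 4
  (γ[e; MIN(b)→f](S) ⋈[f=b] ρ[c/e](S)) → 7

== RESULT ==
e | f | b | x | c
5 | 9 | 9 | q | 5
5 | 9 | 9 | q | 7
5 | 9 | 9 | t | 7
7 | 9 | 9 | q | 5
7 | 9 | 9 | q | 7
7 | 9 | 9 | t | 7
9 | 4 | 4 | q | 9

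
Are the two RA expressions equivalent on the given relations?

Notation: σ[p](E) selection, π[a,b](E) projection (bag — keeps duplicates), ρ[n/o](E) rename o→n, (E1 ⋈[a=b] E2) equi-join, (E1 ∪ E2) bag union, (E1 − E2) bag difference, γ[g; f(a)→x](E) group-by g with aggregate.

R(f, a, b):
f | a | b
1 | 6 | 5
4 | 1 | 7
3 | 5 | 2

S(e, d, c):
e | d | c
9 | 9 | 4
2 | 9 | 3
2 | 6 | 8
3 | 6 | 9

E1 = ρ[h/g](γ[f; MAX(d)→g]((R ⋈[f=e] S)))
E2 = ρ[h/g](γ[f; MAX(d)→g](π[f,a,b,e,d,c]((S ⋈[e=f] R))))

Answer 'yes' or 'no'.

E1 subexpression sizes:
  R → 3
  S → 4
  (R ⋈[f=e] S) → 1
  γ[f; MAX(d)→g]((R ⋈[f=e] S)) → 1
  ρ[h/g](γ[f; MAX(d)→g]((R ⋈[f=e] S))) → 1
E2 subexpression sizes:
  S → 4
  R → 3
  (S ⋈[e=f] R) → 1
  π[f,a,b,e,d,c]((S ⋈[e=f] R)) → 1
  γ[f; MAX(d)→g](π[f,a,b,e,d,c]((S ⋈[e=f] R))) → 1
  ρ[h/g](γ[f; MAX(d)→g](π[f,a,b,e,d,c]((S ⋈[e=f] R)))) → 1

E1 and E2 produce the same multiset:
f | h
3 | 6

yes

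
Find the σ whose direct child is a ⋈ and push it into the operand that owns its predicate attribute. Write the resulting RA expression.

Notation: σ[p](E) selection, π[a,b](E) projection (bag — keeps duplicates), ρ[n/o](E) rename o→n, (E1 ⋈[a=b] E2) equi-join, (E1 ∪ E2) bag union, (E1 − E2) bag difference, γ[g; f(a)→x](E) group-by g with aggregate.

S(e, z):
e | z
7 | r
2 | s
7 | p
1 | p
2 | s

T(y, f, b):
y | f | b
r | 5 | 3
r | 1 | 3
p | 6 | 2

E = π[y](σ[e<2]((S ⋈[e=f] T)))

σ filters on e, owned by the left side.
E' = π[y]((σ[e<2](S) ⋈[e=f] T))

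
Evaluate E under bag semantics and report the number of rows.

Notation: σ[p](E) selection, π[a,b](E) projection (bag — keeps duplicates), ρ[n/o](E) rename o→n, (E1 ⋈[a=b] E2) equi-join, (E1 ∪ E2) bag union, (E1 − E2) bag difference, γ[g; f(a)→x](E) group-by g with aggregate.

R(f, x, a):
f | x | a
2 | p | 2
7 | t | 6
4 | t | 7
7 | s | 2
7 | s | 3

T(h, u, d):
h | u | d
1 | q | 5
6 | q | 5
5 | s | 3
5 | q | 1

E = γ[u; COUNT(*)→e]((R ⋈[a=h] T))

Stepwise |·|:
  R → 5
  T → 4
  (R ⋈[a=h] T) → 1
  γ[u; COUNT(*)→e]((R ⋈[a=h] T)) → 1

|E| = 1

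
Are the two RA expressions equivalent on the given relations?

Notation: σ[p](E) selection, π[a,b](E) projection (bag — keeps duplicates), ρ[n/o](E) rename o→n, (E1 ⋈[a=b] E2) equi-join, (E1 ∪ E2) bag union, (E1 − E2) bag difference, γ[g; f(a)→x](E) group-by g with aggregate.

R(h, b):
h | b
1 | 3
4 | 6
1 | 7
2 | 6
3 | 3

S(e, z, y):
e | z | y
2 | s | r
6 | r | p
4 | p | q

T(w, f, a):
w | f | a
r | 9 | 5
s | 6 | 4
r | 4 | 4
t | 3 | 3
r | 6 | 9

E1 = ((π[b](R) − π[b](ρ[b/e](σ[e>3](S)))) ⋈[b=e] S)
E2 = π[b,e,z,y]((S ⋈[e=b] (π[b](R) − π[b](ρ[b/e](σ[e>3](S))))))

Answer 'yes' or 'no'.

E1 per-node cardinality:
  R → 5
  π[b](R) → 5
  S → 3
  σ[e>3](S) → 2
  ρ[b/e](σ[e>3](S)) → 2
  π[b](ρ[b/e](σ[e>3](S))) → 2
  (π[b](R) − π[b](ρ[b/e](σ[e>3](S)))) → 4
  S → 3
  ((π[b](R) − π[b](ρ[b/e](σ[e>3](S)))) ⋈[b=e] S) → 1
E2 per-node cardinality:
  S → 3
  R → 5
  π[b](R) → 5
  S → 3
  σ[e>3](S) → 2
  ρ[b/e](σ[e>3](S)) → 2
  π[b](ρ[b/e](σ[e>3](S))) → 2
  (π[b](R) − π[b](ρ[b/e](σ[e>3](S)))) → 4
  (S ⋈[e=b] (π[b](R) − π[b](ρ[b/e](σ[e>3](S))))) → 1
  π[b,e,z,y]((S ⋈[e=b] (π[b](R) − π[b](ρ[b/e](σ[e>3](S)))))) → 1

E1 and E2 produce the same multiset:
b | e | z | y
6 | 6 | r | p

yes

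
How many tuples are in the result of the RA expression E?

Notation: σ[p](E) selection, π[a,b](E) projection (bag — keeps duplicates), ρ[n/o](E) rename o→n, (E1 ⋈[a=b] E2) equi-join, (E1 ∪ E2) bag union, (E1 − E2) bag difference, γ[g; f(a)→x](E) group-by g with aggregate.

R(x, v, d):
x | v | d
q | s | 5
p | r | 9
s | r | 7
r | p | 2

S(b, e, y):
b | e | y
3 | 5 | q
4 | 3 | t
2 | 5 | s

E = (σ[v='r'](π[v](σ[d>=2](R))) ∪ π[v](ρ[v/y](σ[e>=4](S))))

Stepwise |·|:
  R → 4
  σ[d>=2](R) → 4
  π[v](σ[d>=2](R)) → 4
  σ[v='r'](π[v](σ[d>=2](R))) → 2
  S → 3
  σ[e>=4](S) → 2
  ρ[v/y](σ[e>=4](S)) → 2
  π[v](ρ[v/y](σ[e>=4](S))) → 2
  (σ[v='r'](π[v](σ[d>=2](R))) ∪ π[v](ρ[v/y](σ[e>=4](S)))) → 4

|E| = 4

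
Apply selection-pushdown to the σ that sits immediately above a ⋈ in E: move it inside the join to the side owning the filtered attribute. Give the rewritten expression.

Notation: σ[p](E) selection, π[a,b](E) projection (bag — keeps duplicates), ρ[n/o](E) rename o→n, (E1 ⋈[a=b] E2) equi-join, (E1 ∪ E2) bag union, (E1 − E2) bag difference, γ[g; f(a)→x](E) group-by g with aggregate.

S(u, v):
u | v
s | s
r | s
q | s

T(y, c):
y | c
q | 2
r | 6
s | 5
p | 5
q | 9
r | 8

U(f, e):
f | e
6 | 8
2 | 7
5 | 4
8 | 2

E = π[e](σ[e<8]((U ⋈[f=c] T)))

σ filters on e, owned by the left side.
E' = π[e]((σ[e<8](U) ⋈[f=c] T))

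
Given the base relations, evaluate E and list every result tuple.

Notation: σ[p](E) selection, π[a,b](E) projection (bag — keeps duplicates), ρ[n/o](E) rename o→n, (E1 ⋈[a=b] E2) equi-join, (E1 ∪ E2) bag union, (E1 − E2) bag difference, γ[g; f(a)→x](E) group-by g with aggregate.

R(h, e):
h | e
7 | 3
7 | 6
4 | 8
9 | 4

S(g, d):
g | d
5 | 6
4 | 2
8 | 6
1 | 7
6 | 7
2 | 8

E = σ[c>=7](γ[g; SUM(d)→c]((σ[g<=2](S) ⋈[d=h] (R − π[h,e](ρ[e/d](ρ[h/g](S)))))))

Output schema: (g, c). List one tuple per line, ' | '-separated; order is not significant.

Stepwise |·|:
  S → 6
  σ[g<=2](S) → 2
  R → 4
  S → 6
  ρ[h/g](S) → 6
  ρ[e/d](ρ[h/g](S)) → 6
  π[h,e](ρ[e/d](ρ[h/g](S))) → 6
  (R − π[h,e](ρ[e/d](ρ[h/g](S)))) → 4
  (σ[g<=2](S) ⋈[d=h] (R − π[h,e](ρ[e/d](ρ[h/g](S))))) → 2
  γ[g; SUM(d)→c]((σ[g<=2](S) ⋈[d=h] (R − π[h,e](ρ[e/d](ρ[h/g](S)))))) → 1
  σ[c>=7](γ[g; SUM(d)→c]((σ[g<=2](S) ⋈[d=h] (R − π[h,e](ρ[e/d](ρ[h/g](S))))))) → 1

== RESULT ==
g | c
1 | 14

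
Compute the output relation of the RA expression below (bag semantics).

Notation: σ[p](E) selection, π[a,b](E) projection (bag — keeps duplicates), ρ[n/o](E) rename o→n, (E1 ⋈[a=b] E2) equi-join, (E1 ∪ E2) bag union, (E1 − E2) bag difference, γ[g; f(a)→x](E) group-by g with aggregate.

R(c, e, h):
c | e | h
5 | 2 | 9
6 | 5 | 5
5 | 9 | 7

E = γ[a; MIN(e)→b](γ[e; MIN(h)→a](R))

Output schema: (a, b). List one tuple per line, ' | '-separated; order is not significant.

Row counts bottom-up:
  R → 3
  γ[e; MIN(h)→a](R) → 3
  γ[a; MIN(e)→b](γ[e; MIN(h)→a](R)) → 3

== RESULT ==
a | b
5 | 5
7 | 9
9 | 2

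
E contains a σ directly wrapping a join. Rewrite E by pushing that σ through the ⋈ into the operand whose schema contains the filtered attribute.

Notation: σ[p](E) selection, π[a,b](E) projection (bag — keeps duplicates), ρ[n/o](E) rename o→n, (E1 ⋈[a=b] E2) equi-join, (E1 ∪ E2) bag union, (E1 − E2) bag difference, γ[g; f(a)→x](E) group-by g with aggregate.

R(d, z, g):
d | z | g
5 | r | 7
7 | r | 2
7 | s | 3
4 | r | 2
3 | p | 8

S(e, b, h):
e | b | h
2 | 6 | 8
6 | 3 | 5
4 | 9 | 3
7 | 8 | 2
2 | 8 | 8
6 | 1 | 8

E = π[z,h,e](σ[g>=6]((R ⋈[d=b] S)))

σ filters on g, owned by the left side.
E' = π[z,h,e]((σ[g>=6](R) ⋈[d=b] S))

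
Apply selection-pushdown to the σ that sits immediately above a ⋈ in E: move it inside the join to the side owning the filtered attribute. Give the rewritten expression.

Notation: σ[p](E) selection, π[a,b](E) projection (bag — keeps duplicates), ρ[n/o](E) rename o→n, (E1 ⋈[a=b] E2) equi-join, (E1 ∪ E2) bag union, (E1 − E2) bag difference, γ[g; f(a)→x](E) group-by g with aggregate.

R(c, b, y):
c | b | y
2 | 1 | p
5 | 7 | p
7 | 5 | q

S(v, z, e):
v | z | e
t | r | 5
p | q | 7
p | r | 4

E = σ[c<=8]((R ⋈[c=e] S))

σ filters on c, owned by the left side.
E' = (σ[c<=8](R) ⋈[c=e] S)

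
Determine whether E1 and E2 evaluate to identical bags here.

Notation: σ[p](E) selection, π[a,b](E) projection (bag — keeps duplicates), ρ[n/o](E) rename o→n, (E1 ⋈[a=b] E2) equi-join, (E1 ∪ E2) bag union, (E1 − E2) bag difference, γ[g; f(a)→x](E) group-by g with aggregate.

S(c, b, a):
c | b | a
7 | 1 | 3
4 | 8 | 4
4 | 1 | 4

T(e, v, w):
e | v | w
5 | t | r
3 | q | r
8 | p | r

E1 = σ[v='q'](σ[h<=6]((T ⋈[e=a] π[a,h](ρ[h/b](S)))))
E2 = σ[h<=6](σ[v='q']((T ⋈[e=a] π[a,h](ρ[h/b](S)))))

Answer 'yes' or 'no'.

E1 per-node cardinality:
  T → 3
  S → 3
  ρ[h/b](S) → 3
  π[a,h](ρ[h/b](S)) → 3
  (T ⋈[e=a] π[a,h](ρ[h/b](S))) → 1
  σ[h<=6]((T ⋈[e=a] π[a,h](ρ[h/b](S)))) → 1
  σ[v='q'](σ[h<=6]((T ⋈[e=a] π[a,h](ρ[h/b](S))))) → 1
E2 per-node cardinality:
  T → 3
  S → 3
  ρ[h/b](S) → 3
  π[a,h](ρ[h/b](S)) → 3
  (T ⋈[e=a] π[a,h](ρ[h/b](S))) → 1
  σ[v='q']((T ⋈[e=a] π[a,h](ρ[h/b](S)))) → 1
  σ[h<=6](σ[v='q']((T ⋈[e=a] π[a,h](ρ[h/b](S))))) → 1

E1 and E2 produce the same multiset:
e | v | w | a | h
3 | q | r | 3 | 1

yes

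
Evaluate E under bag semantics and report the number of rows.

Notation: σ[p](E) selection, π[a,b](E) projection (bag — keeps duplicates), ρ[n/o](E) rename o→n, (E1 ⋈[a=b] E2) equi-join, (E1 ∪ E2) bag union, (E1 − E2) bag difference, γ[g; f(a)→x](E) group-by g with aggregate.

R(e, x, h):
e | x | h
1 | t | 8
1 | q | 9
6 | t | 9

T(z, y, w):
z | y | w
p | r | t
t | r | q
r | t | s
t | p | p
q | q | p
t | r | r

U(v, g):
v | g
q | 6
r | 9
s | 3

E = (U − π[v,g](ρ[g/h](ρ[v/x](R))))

Per-node cardinality:
  U → 3
  R → 3
  ρ[v/x](R) → 3
  ρ[g/h](ρ[v/x](R)) → 3
  π[v,g](ρ[g/h](ρ[v/x](R))) → 3
  (U − π[v,g](ρ[g/h](ρ[v/x](R)))) → 3

|E| = 3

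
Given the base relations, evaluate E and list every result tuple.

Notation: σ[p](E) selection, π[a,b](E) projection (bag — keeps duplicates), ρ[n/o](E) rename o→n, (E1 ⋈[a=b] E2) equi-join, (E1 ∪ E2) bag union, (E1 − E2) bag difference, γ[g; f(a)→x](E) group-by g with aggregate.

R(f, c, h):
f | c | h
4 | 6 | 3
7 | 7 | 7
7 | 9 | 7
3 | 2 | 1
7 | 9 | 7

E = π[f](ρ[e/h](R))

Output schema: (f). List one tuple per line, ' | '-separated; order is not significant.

Subexpression sizes:
  R → 5
  ρ[e/h](R) → 5
  π[f](ρ[e/h](R)) → 5

== RESULT ==
f
3
4
7
7
7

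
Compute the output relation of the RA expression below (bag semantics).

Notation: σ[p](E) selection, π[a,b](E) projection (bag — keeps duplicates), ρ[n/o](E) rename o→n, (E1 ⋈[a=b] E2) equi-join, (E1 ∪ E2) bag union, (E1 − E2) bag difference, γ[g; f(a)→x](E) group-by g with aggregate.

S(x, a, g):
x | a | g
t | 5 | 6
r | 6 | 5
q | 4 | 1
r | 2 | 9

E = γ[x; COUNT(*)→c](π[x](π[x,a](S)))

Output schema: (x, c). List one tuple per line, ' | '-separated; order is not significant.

Row counts bottom-up:
  S → 4
  π[x,a](S) → 4
  π[x](π[x,a](S)) → 4
  γ[x; COUNT(*)→c](π[x](π[x,a](S))) → 3

== RESULT ==
x | c
q | 1
r | 2
t | 1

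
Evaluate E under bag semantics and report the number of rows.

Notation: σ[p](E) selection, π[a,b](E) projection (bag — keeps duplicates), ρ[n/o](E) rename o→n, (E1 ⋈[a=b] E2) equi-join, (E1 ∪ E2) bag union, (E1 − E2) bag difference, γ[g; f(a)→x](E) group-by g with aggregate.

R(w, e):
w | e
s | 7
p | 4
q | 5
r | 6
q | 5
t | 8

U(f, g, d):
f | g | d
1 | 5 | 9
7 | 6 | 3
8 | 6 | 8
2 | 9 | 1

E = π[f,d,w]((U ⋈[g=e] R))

Per-node cardinality:
  U → 4
  R → 6
  (U ⋈[g=e] R) → 4
  π[f,d,w]((U ⋈[g=e] R)) → 4

|E| = 4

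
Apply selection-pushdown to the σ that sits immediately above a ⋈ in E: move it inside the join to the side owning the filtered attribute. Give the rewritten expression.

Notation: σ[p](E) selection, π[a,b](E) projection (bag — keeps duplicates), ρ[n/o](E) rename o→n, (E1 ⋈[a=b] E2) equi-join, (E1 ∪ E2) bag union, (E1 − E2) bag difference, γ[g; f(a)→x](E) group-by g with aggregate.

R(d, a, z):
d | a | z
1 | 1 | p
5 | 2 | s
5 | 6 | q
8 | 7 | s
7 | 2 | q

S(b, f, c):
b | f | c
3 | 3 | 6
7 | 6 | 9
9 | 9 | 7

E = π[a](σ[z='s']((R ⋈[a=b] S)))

σ filters on z, owned by the left side.
E' = π[a]((σ[z='s'](R) ⋈[a=b] S))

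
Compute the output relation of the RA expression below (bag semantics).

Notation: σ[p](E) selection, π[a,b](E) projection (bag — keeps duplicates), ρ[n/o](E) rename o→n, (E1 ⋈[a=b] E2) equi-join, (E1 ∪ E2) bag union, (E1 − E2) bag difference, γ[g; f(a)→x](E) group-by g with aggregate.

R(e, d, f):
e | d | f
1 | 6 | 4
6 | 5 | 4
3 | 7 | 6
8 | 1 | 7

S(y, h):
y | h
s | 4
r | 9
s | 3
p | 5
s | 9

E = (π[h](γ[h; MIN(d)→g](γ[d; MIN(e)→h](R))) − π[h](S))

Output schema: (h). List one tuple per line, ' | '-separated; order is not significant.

Row counts bottom-up:
  R → 4
  γ[d; MIN(e)→h](R) → 4
  γ[h; MIN(d)→g](γ[d; MIN(e)→h](R)) → 4
  π[h](γ[h; MIN(d)→g](γ[d; MIN(e)→h](R))) → 4
  S → 5
  π[h](S) → 5
  (π[h](γ[h; MIN(d)→g](γ[d; MIN(e)→h](R))) − π[h](S)) → 3

== RESULT ==
h
1
6
8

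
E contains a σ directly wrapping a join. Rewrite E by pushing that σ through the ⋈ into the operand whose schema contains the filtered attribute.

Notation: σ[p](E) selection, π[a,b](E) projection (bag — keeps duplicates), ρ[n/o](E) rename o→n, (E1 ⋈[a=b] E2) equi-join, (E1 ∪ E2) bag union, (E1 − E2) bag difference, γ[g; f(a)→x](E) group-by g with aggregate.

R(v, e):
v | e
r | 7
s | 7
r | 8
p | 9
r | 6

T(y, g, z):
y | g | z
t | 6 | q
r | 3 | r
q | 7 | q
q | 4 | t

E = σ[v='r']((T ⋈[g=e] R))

σ filters on v, owned by the right side.
E' = (T ⋈[g=e] σ[v='r'](R))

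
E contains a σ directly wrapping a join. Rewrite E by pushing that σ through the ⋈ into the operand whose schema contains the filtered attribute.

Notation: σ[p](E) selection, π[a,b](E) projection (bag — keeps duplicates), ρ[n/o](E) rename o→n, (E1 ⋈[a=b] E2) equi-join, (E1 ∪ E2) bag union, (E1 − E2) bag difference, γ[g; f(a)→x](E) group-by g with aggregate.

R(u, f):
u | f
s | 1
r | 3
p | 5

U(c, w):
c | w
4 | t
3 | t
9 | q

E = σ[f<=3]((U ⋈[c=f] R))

σ filters on f, owned by the right side.
E' = (U ⋈[c=f] σ[f<=3](R))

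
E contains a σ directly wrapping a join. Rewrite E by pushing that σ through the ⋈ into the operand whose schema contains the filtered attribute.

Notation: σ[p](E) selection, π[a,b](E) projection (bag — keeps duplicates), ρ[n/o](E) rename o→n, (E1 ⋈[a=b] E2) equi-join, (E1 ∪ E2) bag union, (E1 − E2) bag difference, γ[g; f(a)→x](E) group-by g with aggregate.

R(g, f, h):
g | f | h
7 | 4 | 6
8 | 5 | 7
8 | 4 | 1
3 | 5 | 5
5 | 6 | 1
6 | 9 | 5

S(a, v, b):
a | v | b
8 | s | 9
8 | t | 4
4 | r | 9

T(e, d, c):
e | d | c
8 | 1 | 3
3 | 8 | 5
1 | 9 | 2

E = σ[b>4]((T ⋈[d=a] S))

σ filters on b, owned by the right side.
E' = (T ⋈[d=a] σ[b>4](S))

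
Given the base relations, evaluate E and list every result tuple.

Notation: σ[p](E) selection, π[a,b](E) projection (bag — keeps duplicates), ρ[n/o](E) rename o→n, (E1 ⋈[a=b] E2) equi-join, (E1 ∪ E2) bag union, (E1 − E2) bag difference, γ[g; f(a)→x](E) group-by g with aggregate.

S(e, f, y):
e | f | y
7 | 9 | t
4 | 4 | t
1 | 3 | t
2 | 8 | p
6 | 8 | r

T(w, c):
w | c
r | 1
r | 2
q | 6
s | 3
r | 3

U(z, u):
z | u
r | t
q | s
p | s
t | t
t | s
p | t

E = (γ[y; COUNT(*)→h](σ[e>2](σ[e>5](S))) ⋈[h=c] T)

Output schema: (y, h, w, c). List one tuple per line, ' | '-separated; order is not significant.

Per-node cardinality:
  S → 5
  σ[e>5](S) → 2
  σ[e>2](σ[e>5](S)) → 2
  γ[y; COUNT(*)→h](σ[e>2](σ[e>5](S))) → 2
  T → 5
  (γ[y; COUNT(*)→h](σ[e>2](σ[e>5](S))) ⋈[h=c] T) → 2

== RESULT ==
y | h | w | c
r | 1 | r | 1
t | 1 | r | 1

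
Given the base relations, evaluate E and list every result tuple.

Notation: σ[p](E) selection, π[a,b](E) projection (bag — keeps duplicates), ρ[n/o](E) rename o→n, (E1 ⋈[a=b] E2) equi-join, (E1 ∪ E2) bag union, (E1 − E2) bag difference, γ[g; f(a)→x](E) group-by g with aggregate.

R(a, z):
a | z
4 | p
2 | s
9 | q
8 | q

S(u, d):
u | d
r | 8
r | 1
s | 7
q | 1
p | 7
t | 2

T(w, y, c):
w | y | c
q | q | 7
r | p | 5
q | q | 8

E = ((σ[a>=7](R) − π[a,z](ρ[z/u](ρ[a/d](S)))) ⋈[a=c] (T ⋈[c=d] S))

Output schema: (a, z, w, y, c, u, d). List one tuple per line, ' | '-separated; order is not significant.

Stepwise |·|:
  R → 4
  σ[a>=7](R) → 2
  S → 6
  ρ[a/d](S) → 6
  ρ[z/u](ρ[a/d](S)) → 6
  π[a,z](ρ[z/u](ρ[a/d](S))) → 6
  (σ[a>=7](R) − π[a,z](ρ[z/u](ρ[a/d](S)))) → 2
  T → 3
  S → 6
  (T ⋈[c=d] S) → 3
  ((σ[a>=7](R) − π[a,z](ρ[z/u](ρ[a/d](S)))) ⋈[a=c] (T ⋈[c=d] S)) → 1

== RESULT ==
a | z | w | y | c | u | d
8 | q | q | q | 8 | r | 8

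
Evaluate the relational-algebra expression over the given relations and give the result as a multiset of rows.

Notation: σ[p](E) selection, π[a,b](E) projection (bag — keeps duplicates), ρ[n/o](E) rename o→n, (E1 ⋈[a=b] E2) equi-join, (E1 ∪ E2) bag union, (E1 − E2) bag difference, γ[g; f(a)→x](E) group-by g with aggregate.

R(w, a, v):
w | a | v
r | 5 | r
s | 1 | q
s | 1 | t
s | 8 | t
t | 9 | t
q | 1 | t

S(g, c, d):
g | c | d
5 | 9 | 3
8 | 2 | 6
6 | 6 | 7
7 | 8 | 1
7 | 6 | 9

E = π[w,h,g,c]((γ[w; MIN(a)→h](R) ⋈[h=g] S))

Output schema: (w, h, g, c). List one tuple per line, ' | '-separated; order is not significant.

Row counts bottom-up:
  R → 6
  γ[w; MIN(a)→h](R) → 4
  S → 5
  (γ[w; MIN(a)→h](R) ⋈[h=g] S) → 1
  π[w,h,g,c]((γ[w; MIN(a)→h](R) ⋈[h=g] S)) → 1

== RESULT ==
w | h | g | c
r | 5 | 5 | 9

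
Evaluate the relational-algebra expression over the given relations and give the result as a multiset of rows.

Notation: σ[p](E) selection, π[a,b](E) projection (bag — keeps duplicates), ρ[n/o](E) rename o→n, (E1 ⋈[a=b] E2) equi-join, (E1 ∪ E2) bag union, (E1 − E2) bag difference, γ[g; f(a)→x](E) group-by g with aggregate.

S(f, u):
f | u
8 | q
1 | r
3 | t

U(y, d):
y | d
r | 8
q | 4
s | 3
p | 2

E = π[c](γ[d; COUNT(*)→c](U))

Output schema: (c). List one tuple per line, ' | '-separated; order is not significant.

Subexpression sizes:
  U → 4
  γ[d; COUNT(*)→c](U) → 4
  π[c](γ[d; COUNT(*)→c](U)) → 4

== RESULT ==
c
1
1
1
1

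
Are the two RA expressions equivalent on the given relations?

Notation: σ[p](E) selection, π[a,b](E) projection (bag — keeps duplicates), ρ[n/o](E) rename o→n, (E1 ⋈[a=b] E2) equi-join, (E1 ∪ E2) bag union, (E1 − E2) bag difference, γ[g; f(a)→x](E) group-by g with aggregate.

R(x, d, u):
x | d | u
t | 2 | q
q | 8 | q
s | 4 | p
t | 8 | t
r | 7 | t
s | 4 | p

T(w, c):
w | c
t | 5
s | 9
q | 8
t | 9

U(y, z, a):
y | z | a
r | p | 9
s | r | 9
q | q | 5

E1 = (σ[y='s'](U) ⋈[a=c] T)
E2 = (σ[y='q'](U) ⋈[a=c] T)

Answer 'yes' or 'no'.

E1 per-node cardinality:
  U → 3
  σ[y='s'](U) → 1
  T → 4
  (σ[y='s'](U) ⋈[a=c] T) → 2
E2 per-node cardinality:
  U → 3
  σ[y='q'](U) → 1
  T → 4
  (σ[y='q'](U) ⋈[a=c] T) → 1

E1 result:
y | z | a | w | c
s | r | 9 | s | 9
s | r | 9 | t | 9
E2 result:
y | z | a | w | c
q | q | 5 | t | 5
Witness: ('s', 'r', 9, 't', 9) appears 1× in E1 but 0× in E2.

no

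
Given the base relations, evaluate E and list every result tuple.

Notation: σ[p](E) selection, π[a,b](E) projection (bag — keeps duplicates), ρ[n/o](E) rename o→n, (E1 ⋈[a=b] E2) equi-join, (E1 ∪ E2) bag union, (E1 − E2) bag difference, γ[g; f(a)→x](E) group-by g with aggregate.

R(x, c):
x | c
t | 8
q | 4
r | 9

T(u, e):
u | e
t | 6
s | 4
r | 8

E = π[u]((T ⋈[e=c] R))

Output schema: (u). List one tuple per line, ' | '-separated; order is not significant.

Per-node cardinality:
  T → 3
  R → 3
  (T ⋈[e=c] R) → 2
  π[u]((T ⋈[e=c] R)) → 2

== RESULT ==
u
r
s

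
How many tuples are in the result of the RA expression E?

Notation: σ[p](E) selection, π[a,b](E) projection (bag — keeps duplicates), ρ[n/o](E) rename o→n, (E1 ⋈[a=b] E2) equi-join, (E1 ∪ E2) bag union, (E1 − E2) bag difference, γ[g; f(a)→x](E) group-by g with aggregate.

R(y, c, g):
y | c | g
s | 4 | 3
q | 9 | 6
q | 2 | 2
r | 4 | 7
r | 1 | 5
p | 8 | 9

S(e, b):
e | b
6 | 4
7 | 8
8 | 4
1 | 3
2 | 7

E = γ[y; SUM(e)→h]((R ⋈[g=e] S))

Per-node cardinality:
  R → 6
  S → 5
  (R ⋈[g=e] S) → 3
  γ[y; SUM(e)→h]((R ⋈[g=e] S)) → 2

|E| = 2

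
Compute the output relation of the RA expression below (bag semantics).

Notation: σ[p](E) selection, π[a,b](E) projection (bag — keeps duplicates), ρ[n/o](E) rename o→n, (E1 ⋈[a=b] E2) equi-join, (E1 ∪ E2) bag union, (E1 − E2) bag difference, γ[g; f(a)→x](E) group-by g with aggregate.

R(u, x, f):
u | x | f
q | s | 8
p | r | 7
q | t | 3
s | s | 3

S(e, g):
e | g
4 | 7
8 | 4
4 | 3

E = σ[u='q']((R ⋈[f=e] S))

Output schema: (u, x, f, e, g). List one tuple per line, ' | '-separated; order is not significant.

Stepwise |·|:
  R → 4
  S → 3
  (R ⋈[f=e] S) → 1
  σ[u='q']((R ⋈[f=e] S)) → 1

== RESULT ==
u | x | f | e | g
q | s | 8 | 8 | 4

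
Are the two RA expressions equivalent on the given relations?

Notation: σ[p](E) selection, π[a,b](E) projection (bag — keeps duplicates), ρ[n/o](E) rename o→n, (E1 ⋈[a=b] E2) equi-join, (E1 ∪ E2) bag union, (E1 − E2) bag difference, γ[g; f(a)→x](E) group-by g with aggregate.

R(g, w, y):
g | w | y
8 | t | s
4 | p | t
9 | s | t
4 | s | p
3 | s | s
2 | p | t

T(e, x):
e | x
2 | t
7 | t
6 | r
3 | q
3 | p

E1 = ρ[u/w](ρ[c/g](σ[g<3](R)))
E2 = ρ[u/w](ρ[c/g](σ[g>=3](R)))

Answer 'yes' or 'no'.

E1 per-node cardinality:
  R → 6
  σ[g<3](R) → 1
  ρ[c/g](σ[g<3](R)) → 1
  ρ[u/w](ρ[c/g](σ[g<3](R))) → 1
E2 per-node cardinality:
  R → 6
  σ[g>=3](R) → 5
  ρ[c/g](σ[g>=3](R)) → 5
  ρ[u/w](ρ[c/g](σ[g>=3](R))) → 5

E1 result:
c | u | y
2 | p | t
E2 result:
c | u | y
3 | s | s
4 | p | t
4 | s | p
8 | t | s
9 | s | t
Witness: (3, 's', 's') appears 0× in E1 but 1× in E2.

no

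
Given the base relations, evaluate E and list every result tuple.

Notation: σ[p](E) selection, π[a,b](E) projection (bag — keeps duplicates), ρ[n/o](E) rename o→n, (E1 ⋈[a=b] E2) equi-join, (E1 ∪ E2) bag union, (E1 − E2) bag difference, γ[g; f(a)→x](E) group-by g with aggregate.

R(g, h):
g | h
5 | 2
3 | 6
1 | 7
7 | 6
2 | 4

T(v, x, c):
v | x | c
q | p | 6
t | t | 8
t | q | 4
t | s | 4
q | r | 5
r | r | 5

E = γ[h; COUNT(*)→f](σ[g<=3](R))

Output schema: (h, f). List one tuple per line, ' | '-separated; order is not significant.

Row counts bottom-up:
  R → 5
  σ[g<=3](R) → 3
  γ[h; COUNT(*)→f](σ[g<=3](R)) → 3

== RESULT ==
h | f
4 | 1
6 | 1
7 | 1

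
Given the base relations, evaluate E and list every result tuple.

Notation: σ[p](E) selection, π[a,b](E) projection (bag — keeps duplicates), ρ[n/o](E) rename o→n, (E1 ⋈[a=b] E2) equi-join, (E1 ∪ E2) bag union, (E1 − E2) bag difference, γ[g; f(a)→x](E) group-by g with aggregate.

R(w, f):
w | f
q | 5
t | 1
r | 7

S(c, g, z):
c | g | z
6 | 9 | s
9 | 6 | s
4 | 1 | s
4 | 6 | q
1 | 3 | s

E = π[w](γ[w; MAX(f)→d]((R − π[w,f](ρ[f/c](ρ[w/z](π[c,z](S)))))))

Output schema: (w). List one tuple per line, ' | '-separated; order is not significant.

Subexpression sizes:
  R → 3
  S → 5
  π[c,z](S) → 5
  ρ[w/z](π[c,z](S)) → 5
  ρ[f/c](ρ[w/z](π[c,z](S))) → 5
  π[w,f](ρ[f/c](ρ[w/z](π[c,z](S)))) → 5
  (R − π[w,f](ρ[f/c](ρ[w/z](π[c,z](S))))) → 3
  γ[w; MAX(f)→d]((R − π[w,f](ρ[f/c](ρ[w/z](π[c,z](S)))))) → 3
  π[w](γ[w; MAX(f)→d]((R − π[w,f](ρ[f/c](ρ[w/z](π[c,z](S))))))) → 3

== RESULT ==
w
q
r
t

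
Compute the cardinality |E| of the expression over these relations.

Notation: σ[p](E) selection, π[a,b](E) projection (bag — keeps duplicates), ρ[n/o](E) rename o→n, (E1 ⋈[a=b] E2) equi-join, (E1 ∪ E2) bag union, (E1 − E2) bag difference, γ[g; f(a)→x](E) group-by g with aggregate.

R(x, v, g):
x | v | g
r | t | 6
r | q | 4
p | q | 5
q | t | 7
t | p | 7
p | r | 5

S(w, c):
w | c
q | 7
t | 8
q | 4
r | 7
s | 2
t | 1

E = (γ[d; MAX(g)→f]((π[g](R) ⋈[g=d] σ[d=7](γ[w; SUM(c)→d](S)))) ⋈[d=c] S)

Subexpression sizes:
  R → 6
  π[g](R) → 6
  S → 6
  γ[w; SUM(c)→d](S) → 4
  σ[d=7](γ[w; SUM(c)→d](S)) → 1
  (π[g](R) ⋈[g=d] σ[d=7](γ[w; SUM(c)→d](S))) → 2
  γ[d; MAX(g)→f]((π[g](R) ⋈[g=d] σ[d=7](γ[w; SUM(c)→d](S)))) → 1
  S → 6
  (γ[d; MAX(g)→f]((π[g](R) ⋈[g=d] σ[d=7](γ[w; SUM(c)→d](S)))) ⋈[d=c] S) → 2

|E| = 2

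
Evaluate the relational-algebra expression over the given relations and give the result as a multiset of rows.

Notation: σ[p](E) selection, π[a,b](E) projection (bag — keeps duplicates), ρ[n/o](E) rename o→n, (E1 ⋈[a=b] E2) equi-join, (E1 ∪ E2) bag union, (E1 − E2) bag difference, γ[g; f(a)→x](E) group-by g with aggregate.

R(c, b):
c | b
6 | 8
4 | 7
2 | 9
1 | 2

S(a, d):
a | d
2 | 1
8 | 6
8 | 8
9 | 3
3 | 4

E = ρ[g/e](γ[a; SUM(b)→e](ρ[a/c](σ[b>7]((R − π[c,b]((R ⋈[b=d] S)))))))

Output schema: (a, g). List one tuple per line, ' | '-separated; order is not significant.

Row counts bottom-up:
  R → 4
  R → 4
  S → 5
  (R ⋈[b=d] S) → 1
  π[c,b]((R ⋈[b=d] S)) → 1
  (R − π[c,b]((R ⋈[b=d] S))) → 3
  σ[b>7]((R − π[c,b]((R ⋈[b=d] S)))) → 1
  ρ[a/c](σ[b>7]((R − π[c,b]((R ⋈[b=d] S))))) → 1
  γ[a; SUM(b)→e](ρ[a/c](σ[b>7]((R − π[c,b]((R ⋈[b=d] S)))))) → 1
  ρ[g/e](γ[a; SUM(b)→e](ρ[a/c](σ[b>7]((R − π[c,b]((R ⋈[b=d] S))))))) → 1

== RESULT ==
a | g
2 | 9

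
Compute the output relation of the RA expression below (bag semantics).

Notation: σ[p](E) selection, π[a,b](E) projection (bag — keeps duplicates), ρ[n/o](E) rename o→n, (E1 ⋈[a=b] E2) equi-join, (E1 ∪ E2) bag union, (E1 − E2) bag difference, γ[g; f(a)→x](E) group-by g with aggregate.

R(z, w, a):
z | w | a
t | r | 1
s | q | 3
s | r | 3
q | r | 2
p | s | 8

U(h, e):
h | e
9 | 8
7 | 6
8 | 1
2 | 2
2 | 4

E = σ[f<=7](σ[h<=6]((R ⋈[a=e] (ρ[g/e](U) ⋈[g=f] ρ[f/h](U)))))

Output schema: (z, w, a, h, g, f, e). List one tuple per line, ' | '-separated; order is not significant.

Per-node cardinality:
  R → 5
  U → 5
  ρ[g/e](U) → 5
  U → 5
  ρ[f/h](U) → 5
  (ρ[g/e](U) ⋈[g=f] ρ[f/h](U)) → 3
  (R ⋈[a=e] (ρ[g/e](U) ⋈[g=f] ρ[f/h](U))) → 2
  σ[h<=6]((R ⋈[a=e] (ρ[g/e](U) ⋈[g=f] ρ[f/h](U)))) → 1
  σ[f<=7](σ[h<=6]((R ⋈[a=e] (ρ[g/e](U) ⋈[g=f] ρ[f/h](U))))) → 1

== RESULT ==
z | w | a | h | g | f | e
q | r | 2 | 2 | 2 | 2 | 2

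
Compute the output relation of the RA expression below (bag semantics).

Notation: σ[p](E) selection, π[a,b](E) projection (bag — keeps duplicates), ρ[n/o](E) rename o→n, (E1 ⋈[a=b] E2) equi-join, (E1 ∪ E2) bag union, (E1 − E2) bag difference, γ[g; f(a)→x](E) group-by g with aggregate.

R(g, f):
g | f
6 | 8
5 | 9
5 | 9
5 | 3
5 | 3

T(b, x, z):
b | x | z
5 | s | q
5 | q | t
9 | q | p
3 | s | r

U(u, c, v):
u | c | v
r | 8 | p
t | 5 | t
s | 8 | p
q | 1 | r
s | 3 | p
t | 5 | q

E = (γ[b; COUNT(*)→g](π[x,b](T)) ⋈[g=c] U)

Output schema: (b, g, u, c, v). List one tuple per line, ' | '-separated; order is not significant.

Subexpression sizes:
  T → 4
  π[x,b](T) → 4
  γ[b; COUNT(*)→g](π[x,b](T)) → 3
  U → 6
  (γ[b; COUNT(*)→g](π[x,b](T)) ⋈[g=c] U) → 2

== RESULT ==
b | g | u | c | v
3 | 1 | q | 1 | r
9 | 1 | q | 1 | r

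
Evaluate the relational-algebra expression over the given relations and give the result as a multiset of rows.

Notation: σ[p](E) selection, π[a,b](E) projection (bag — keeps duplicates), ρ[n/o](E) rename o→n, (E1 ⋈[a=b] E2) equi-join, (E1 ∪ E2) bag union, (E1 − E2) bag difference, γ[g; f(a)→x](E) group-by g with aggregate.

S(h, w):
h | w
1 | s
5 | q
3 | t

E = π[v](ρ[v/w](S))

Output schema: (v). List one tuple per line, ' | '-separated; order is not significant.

Subexpression sizes:
  S → 3
  ρ[v/w](S) → 3
  π[v](ρ[v/w](S)) → 3

== RESULT ==
v
q
s
t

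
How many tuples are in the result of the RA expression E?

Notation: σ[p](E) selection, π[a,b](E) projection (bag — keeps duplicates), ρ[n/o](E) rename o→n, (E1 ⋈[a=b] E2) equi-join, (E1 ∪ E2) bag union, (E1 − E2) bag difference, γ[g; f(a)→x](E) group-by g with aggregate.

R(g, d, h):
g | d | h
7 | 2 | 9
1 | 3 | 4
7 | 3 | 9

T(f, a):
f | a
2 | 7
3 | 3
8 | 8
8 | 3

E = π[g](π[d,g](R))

Per-node cardinality:
  R → 3
  π[d,g](R) → 3
  π[g](π[d,g](R)) → 3

|E| = 3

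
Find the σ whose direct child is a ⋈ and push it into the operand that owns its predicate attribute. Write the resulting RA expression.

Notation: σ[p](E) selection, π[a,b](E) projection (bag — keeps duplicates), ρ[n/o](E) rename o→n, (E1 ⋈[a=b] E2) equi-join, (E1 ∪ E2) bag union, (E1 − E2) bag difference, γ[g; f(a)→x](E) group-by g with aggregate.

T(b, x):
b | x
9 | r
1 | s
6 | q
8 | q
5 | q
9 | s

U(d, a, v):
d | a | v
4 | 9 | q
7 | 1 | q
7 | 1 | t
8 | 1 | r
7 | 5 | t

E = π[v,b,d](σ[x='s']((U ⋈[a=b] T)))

σ filters on x, owned by the right side.
E' = π[v,b,d]((U ⋈[a=b] σ[x='s'](T)))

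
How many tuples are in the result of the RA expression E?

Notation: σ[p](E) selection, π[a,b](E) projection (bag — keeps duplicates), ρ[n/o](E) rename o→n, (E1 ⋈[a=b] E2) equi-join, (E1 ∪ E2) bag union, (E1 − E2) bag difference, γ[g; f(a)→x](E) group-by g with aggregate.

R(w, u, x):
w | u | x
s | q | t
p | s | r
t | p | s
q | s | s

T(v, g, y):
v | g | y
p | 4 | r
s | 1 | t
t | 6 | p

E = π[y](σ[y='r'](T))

Stepwise |·|:
  T → 3
  σ[y='r'](T) → 1
  π[y](σ[y='r'](T)) → 1

|E| = 1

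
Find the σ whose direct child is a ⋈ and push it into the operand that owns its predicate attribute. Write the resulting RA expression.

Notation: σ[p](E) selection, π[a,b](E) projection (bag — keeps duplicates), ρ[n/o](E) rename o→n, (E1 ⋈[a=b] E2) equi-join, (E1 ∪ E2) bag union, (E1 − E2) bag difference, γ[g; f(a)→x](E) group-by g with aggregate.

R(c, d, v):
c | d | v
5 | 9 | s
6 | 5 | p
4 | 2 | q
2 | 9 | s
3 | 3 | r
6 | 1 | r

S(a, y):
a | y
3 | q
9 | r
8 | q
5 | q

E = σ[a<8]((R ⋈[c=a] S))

σ filters on a, owned by the right side.
E' = (R ⋈[c=a] σ[a<8](S))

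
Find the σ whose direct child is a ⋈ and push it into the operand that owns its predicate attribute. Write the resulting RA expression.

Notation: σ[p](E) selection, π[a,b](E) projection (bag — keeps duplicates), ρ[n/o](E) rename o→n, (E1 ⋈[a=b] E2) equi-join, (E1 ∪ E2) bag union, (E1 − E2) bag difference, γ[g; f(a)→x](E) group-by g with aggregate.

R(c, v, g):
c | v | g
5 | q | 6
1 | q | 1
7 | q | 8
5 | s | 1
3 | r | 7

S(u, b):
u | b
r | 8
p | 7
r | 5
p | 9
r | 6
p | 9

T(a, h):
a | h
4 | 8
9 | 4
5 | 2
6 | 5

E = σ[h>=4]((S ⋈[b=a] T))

σ filters on h, owned by the right side.
E' = (S ⋈[b=a] σ[h>=4](T))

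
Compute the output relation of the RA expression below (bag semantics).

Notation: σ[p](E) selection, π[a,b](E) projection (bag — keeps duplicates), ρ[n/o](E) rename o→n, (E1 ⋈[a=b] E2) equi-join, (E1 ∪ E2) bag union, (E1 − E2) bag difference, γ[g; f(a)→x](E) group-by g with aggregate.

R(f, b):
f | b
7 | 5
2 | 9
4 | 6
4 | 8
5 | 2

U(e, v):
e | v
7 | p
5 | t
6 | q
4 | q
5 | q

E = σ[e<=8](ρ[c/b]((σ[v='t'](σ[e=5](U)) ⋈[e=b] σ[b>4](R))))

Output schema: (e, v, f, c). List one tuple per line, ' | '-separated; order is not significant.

Per-node cardinality:
  U → 5
  σ[e=5](U) → 2
  σ[v='t'](σ[e=5](U)) → 1
  R → 5
  σ[b>4](R) → 4
  (σ[v='t'](σ[e=5](U)) ⋈[e=b] σ[b>4](R)) → 1
  ρ[c/b]((σ[v='t'](σ[e=5](U)) ⋈[e=b] σ[b>4](R))) → 1
  σ[e<=8](ρ[c/b]((σ[v='t'](σ[e=5](U)) ⋈[e=b] σ[b>4](R)))) → 1

== RESULT ==
e | v | f | c
5 | t | 7 | 5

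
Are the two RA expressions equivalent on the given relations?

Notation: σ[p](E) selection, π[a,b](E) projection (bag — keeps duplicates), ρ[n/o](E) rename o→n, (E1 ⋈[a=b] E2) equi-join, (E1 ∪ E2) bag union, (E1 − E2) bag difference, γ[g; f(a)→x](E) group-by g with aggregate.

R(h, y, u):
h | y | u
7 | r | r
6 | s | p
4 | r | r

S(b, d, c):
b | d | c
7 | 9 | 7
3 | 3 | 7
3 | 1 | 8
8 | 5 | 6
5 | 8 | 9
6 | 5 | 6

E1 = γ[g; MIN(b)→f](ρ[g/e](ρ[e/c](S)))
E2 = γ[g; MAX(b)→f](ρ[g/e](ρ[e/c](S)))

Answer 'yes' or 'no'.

E1 row counts bottom-up:
  S → 6
  ρ[e/c](S) → 6
  ρ[g/e](ρ[e/c](S)) → 6
  γ[g; MIN(b)→f](ρ[g/e](ρ[e/c](S))) → 4
E2 row counts bottom-up:
  S → 6
  ρ[e/c](S) → 6
  ρ[g/e](ρ[e/c](S)) → 6
  γ[g; MAX(b)→f](ρ[g/e](ρ[e/c](S))) → 4

E1 result:
g | f
6 | 6
7 | 3
8 | 3
9 | 5
E2 result:
g | f
6 | 8
7 | 7
8 | 3
9 | 5
Witness: (7, 7) appears 0× in E1 but 1× in E2.

no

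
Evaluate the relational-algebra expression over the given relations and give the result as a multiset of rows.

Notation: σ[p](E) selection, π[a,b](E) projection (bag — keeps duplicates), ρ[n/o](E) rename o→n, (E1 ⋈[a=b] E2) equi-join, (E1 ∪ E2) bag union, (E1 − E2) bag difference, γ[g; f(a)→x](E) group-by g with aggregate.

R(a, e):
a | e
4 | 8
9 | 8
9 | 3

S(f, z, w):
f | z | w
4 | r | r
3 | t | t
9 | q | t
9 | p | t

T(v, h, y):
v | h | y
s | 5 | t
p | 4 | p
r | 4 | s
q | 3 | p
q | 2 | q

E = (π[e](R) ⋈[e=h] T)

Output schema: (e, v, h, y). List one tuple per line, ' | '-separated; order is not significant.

Subexpression sizes:
  R → 3
  π[e](R) → 3
  T → 5
  (π[e](R) ⋈[e=h] T) → 1

== RESULT ==
e | v | h | y
3 | q | 3 | p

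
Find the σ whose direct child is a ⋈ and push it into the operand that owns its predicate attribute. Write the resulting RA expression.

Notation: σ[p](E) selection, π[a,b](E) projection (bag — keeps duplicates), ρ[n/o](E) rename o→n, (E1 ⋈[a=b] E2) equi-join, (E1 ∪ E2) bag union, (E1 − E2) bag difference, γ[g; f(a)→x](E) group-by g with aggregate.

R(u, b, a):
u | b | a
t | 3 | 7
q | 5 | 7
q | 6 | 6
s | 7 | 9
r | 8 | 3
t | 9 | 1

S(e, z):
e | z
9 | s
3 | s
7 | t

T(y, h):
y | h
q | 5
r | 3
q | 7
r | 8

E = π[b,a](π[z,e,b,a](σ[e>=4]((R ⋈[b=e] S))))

σ filters on e, owned by the right side.
E' = π[b,a](π[z,e,b,a]((R ⋈[b=e] σ[e>=4](S))))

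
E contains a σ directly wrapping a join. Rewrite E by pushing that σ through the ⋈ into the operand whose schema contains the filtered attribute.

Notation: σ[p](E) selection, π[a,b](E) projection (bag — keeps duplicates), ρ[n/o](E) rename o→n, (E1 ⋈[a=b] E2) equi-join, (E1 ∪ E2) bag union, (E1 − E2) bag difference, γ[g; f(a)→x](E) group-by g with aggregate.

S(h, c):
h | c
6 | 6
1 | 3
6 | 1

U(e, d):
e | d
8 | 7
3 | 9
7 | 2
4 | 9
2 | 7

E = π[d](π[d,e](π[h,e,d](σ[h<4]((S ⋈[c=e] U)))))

σ filters on h, owned by the left side.
E' = π[d](π[d,e](π[h,e,d]((σ[h<4](S) ⋈[c=e] U))))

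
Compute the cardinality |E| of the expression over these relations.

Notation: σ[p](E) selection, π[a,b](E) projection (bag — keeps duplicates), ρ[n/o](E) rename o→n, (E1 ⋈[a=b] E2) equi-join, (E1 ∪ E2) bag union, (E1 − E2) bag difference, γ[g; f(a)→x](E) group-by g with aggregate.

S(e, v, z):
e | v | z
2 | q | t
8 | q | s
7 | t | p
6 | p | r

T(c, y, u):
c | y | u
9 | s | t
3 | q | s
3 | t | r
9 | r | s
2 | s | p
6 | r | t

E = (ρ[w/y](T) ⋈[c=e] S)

Subexpression sizes:
  T → 6
  ρ[w/y](T) → 6
  S → 4
  (ρ[w/y](T) ⋈[c=e] S) → 2

|E| = 2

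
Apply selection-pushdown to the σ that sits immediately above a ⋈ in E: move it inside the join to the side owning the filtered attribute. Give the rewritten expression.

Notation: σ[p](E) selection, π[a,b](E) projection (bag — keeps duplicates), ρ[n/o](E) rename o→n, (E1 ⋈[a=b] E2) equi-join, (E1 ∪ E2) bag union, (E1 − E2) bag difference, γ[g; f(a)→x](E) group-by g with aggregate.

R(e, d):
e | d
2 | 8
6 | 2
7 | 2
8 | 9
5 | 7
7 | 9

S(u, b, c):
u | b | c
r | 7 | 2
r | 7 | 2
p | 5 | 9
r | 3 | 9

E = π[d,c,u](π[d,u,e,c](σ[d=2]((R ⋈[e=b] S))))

σ filters on d, owned by the left side.
E' = π[d,c,u](π[d,u,e,c]((σ[d=2](R) ⋈[e=b] S)))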